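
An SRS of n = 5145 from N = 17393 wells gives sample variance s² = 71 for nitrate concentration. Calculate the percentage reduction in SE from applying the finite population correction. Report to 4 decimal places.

f = n/N = 5145/17393 = 0.29580866.
SE_no-fpc = √(s²/n) = 0.11747257; SE_fpc = √((1−f)s²/n) = 0.098578414.
Ratio = √(1−f) = 0.83916109. Reduction = 100·(1 − 0.83916109) = 16.0839%.

16.0839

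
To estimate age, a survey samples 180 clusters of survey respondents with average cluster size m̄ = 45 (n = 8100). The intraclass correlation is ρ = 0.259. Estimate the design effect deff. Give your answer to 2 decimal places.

12.40

deff = 1 + (45 − 1)·0.259 = 1 + 11.396 = 12.396.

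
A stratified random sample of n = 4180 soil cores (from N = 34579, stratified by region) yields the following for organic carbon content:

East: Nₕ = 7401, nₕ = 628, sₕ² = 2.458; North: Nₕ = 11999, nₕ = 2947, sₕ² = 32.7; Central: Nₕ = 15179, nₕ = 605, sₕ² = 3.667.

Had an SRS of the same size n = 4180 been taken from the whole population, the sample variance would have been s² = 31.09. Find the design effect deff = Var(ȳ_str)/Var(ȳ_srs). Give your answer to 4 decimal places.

Var(ȳ_str) = Σ Wₕ²(1−fₕ)sₕ²/nₕ with Wₕ = Nₕ/34579:
  East: (7401/34579)²·(1−628/7401)·2.458/628 = 1.6408499 × 10^-4
  North: (11999/34579)²·(1−2947/11999)·32.7/2947 = 0.0010079346
  Central: (15179/34579)²·(1−605/15179)·3.667/605 = 0.0011213795
  → Var(ȳ_str) = 0.0022933991.
Var(ȳ_srs) = (1 − 4180/34579)·31.09/4180 = 0.0065386984.
deff = 0.0022933991 / 0.0065386984 = 0.3507.

0.3507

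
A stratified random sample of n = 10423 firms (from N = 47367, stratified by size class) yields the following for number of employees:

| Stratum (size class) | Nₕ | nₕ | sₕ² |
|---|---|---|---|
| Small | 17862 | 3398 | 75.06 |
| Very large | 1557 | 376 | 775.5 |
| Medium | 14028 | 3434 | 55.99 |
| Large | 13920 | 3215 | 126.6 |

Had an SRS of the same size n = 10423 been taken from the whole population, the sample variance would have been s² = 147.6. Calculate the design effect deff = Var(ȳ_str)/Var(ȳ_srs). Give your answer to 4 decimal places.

0.7179

Var(ȳ_str) = Σ Wₕ²(1−fₕ)sₕ²/nₕ with Wₕ = Nₕ/47367:
  Small: (17862/47367)²·(1−3398/17862)·75.06/3398 = 0.0025436182
  Very large: (1557/47367)²·(1−376/1557)·775.5/376 = 0.0016903658
  Medium: (14028/47367)²·(1−3434/14028)·55.99/3434 = 0.0010799761
  Large: (13920/47367)²·(1−3215/13920)·126.6/3215 = 0.0026153323
  → Var(ȳ_str) = 0.0079292924.
Var(ȳ_srs) = (1 − 10423/47367)·147.6/10423 = 0.011044897.
deff = 0.0079292924 / 0.011044897 = 0.7179.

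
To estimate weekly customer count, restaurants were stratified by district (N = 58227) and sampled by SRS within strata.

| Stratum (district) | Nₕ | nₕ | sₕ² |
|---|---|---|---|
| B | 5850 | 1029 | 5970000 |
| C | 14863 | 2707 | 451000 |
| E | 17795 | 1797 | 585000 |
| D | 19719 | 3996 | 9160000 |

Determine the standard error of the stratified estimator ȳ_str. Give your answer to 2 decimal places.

Var(ȳ_str) = Σₕ Wₕ²(1 − fₕ)sₕ²/nₕ with Wₕ = Nₕ/N, N = 58227.
B: Wₕ = 0.10046885; term = 0.10046885²·(1 − 0.17589744)·5970000/1029 = 48.261757.
C: Wₕ = 0.25525959; term = 0.25525959²·(1 − 0.18213012)·451000/2707 = 8.8784392.
E: Wₕ = 0.30561423; term = 0.30561423²·(1 − 0.10098342)·585000/1797 = 27.335224.
D: Wₕ = 0.33865732; term = 0.33865732²·(1 − 0.20264719)·9160000/3996 = 209.62422.
Sum = 294.09964.
SE = √(294.09964) = 17.15.

17.15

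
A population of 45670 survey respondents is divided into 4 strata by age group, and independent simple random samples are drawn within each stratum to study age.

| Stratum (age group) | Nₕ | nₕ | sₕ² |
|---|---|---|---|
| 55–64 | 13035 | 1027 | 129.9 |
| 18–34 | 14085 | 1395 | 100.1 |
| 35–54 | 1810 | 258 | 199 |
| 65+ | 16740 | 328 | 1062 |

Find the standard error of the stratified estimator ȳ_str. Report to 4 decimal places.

0.6657

Var(ȳ_str) = Σₕ Wₕ²(1 − fₕ)sₕ²/nₕ with Wₕ = Nₕ/N, N = 45670.
55–64: Wₕ = 0.28541712; term = 0.28541712²·(1 − 0.07878788)·129.9/1027 = 0.0094920146.
18–34: Wₕ = 0.30840815; term = 0.30840815²·(1 − 0.09904153)·100.1/1395 = 0.0061491675.
35–54: Wₕ = 0.03963214; term = 0.03963214²·(1 − 0.14254144)·199/258 = 0.0010388232.
65+: Wₕ = 0.36654259; term = 0.36654259²·(1 − 0.01959379)·1062/328 = 0.42648682.
Sum = 0.44316683.
SE = √(0.44316683) = 0.6657.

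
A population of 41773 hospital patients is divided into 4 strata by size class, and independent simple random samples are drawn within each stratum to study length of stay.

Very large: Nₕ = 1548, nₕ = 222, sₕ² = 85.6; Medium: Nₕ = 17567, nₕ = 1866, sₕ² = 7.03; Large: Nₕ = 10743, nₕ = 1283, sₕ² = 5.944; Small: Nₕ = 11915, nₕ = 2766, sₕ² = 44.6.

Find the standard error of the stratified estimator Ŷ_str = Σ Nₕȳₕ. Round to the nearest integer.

Var(Ŷ_str) = Σₕ Nₕ²(1 − fₕ)sₕ²/nₕ.
Very large: 1548²·(1 − 222/1548)·85.6/222 = 791471.48.
Medium: 17567²·(1 − 1866/17567)·7.03/1866 = 1.0391269 × 10^6.
Large: 10743²·(1 − 1283/10743)·5.944/1283 = 470835.13.
Small: 11915²·(1 − 2766/11915)·44.6/2766 = 1.7577227 × 10^6.
Sum = 4.0591562 × 10^6.
SE = √(4.0591562 × 10^6) = 2015.

2015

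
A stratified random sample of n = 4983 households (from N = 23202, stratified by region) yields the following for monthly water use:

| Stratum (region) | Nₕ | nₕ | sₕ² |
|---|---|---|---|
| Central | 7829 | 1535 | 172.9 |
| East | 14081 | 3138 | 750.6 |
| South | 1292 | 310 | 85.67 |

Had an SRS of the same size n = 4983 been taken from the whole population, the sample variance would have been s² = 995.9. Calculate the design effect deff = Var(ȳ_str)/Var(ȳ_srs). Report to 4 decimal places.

Var(ȳ_str) = Σ Wₕ²(1−fₕ)sₕ²/nₕ with Wₕ = Nₕ/23202:
  Central: (7829/23202)²·(1−1535/7829)·172.9/1535 = 0.010310241
  East: (14081/23202)²·(1−3138/14081)·750.6/3138 = 0.068465956
  South: (1292/23202)²·(1−310/1292)·85.67/310 = 6.5131372 × 10^-4
  → Var(ȳ_str) = 0.079427511.
Var(ȳ_srs) = (1 − 4983/23202)·995.9/4983 = 0.1569365.
deff = 0.079427511 / 0.1569365 = 0.5061.

0.5061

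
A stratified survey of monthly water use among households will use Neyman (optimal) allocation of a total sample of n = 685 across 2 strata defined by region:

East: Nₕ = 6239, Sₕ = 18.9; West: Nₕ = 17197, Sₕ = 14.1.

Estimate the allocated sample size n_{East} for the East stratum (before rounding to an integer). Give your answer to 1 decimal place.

Neyman allocation: nₕ = n·NₕSₕ / Σⱼ NⱼSⱼ.
Σ NⱼSⱼ = 6239·18.9 + 17197·14.1 = 360394.8.
n_{East} = 685·6239·18.9 / 360394.8 = 224.1.

224.1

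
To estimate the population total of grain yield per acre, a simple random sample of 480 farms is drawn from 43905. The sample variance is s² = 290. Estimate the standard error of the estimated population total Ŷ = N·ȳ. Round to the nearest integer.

33939

Var(Ŷ) = N²·Var(ȳ) = N²·(1 − n/N)·s²/n.
f = 480/43905 = 0.01093270; Var(ȳ) = 0.98906730·290/480 = 0.5975615.
Var(Ŷ) = 43905² · 0.5975615 = 1.1518888 × 10^9.
SE(Ŷ) = √(1.1518888 × 10^9) = 33939.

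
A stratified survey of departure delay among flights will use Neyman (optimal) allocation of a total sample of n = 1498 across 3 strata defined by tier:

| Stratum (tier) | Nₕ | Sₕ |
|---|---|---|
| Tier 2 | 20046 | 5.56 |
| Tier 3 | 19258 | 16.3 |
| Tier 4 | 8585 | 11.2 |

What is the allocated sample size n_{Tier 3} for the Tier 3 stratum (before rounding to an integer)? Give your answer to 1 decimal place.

Neyman allocation: nₕ = n·NₕSₕ / Σⱼ NⱼSⱼ.
Σ NⱼSⱼ = 20046·5.56 + 19258·16.3 + 8585·11.2 = 521513.16.
n_{Tier 3} = 1498·19258·16.3 / 521513.16 = 901.7.

901.7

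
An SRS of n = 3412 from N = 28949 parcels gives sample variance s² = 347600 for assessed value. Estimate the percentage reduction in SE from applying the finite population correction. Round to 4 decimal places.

6.0778

f = n/N = 3412/28949 = 0.11786245.
SE_no-fpc = √(s²/n) = 10.093351; SE_fpc = √((1−f)s²/n) = 9.479895.
Ratio = √(1−f) = 0.93922178. Reduction = 100·(1 − 0.93922178) = 6.0778%.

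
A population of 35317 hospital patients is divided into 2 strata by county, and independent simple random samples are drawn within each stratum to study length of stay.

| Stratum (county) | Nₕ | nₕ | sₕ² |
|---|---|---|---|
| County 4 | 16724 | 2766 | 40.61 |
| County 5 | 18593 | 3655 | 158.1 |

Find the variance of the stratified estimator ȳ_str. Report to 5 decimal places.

Var(ȳ_str) = Σₕ Wₕ²(1 − fₕ)sₕ²/nₕ with Wₕ = Nₕ/N, N = 35317.
County 4: Wₕ = 0.47353966; term = 0.47353966²·(1 − 0.16539105)·40.61/2766 = 0.0027477458.
County 5: Wₕ = 0.52646034; term = 0.52646034²·(1 − 0.19657936)·158.1/3655 = 0.0096320516.
Sum = 0.012379797.

0.01238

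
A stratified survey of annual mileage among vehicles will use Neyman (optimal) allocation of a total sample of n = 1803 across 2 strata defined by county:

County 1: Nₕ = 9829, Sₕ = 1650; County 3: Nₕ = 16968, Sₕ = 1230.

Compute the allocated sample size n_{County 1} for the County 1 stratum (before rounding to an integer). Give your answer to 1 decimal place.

788.4

Neyman allocation: nₕ = n·NₕSₕ / Σⱼ NⱼSⱼ.
Σ NⱼSⱼ = 9829·1650 + 16968·1230 = 3.708849 × 10^7.
n_{County 1} = 1803·9829·1650 / (3.708849 × 10^7) = 788.4.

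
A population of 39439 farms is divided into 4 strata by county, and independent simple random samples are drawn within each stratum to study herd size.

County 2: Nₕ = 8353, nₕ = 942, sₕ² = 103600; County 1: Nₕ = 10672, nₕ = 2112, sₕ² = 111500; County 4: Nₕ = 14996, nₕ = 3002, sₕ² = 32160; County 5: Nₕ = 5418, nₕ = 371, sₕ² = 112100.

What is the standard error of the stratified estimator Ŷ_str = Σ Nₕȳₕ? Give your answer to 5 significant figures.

147720

Var(Ŷ_str) = Σₕ Nₕ²(1 − fₕ)sₕ²/nₕ.
County 2: 8353²·(1 − 942/8353)·103600/942 = 6.8081348 × 10^9.
County 1: 10672²·(1 − 2112/10672)·111500/2112 = 4.8228142 × 10^9.
County 4: 14996²·(1 − 3002/14996)·32160/3002 = 1.9268363 × 10^9.
County 5: 5418²·(1 − 371/5418)·112100/371 = 8.262358 × 10^9.
Sum = 2.1820143 × 10^10.
SE = √(2.1820143 × 10^10) = 147720.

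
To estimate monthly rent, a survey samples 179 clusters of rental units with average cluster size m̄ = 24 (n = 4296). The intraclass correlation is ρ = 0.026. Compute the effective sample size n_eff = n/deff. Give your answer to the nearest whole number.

deff = 1 + (24 − 1)·0.026 = 1 + 0.598 = 1.598.
n_eff = 4296 / 1.598 = 2688.

2688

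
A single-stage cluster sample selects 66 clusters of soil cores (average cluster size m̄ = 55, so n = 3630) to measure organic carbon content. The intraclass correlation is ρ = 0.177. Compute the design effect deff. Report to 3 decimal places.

deff = 1 + (55 − 1)·0.177 = 1 + 9.558 = 10.558.

10.558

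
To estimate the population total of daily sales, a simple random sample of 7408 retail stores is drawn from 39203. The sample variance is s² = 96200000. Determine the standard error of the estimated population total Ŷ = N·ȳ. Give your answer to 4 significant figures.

Var(Ŷ) = N²·Var(ȳ) = N²·(1 − n/N)·s²/n.
f = 7408/39203 = 0.18896513; Var(ȳ) = 0.81103487·96200000/7408 = 10532.067.
Var(Ŷ) = 39203² · 10532.067 = 1.6186473 × 10^13.
SE(Ŷ) = √(1.6186473 × 10^13) = 4.023 × 10^6.

4.023 × 10^6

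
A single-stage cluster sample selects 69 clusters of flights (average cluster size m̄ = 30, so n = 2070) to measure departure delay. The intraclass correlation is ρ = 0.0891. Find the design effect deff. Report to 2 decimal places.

deff = 1 + (30 − 1)·0.0891 = 1 + 2.5839 = 3.5839.

3.58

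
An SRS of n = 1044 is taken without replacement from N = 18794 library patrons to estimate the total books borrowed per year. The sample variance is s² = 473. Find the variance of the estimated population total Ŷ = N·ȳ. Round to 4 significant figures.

Var(Ŷ) = N²·Var(ȳ) = N²·(1 − n/N)·s²/n.
f = 1044/18794 = 0.05554964; Var(ȳ) = 0.94445036·473/1044 = 0.42789753.
Var(Ŷ) = 18794² · 0.42789753 = 1.5113958 × 10^8.

1.511 × 10^8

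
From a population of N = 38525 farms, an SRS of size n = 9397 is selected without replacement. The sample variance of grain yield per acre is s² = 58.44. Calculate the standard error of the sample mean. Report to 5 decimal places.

0.06857

Under SRS without replacement, Var(ȳ) = (1 − f)·s²/n with f = n/N = 9397/38525 = 0.24391953.
Var(ȳ) = (1 − 0.24391953)·58.44/9397 = 0.75608047·0.0062190061 = 0.004702069.
SE(ȳ) = √(0.004702069) = 0.06857.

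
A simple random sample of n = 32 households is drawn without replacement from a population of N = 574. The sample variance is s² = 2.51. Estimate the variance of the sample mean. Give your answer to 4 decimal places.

Under SRS without replacement, Var(ȳ) = (1 − f)·s²/n with f = n/N = 32/574 = 0.05574913.
Var(ȳ) = (1 − 0.05574913)·2.51/32 = 0.94425087·0.0784375 = 0.074064678.

0.0741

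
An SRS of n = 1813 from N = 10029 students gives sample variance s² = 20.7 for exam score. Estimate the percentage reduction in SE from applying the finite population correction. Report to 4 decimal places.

f = n/N = 1813/10029 = 0.18077575.
SE_no-fpc = √(s²/n) = 0.10685289; SE_fpc = √((1−f)s²/n) = 0.096713627.
Ratio = √(1−f) = 0.90511008. Reduction = 100·(1 − 0.90511008) = 9.4890%.

9.4890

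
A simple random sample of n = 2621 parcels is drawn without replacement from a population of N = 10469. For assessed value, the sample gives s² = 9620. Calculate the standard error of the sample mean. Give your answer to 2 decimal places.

Under SRS without replacement, Var(ȳ) = (1 − f)·s²/n with f = n/N = 2621/10469 = 0.25035820.
Var(ȳ) = (1 − 0.25035820)·9620/2621 = 0.74964180·3.6703548 = 2.7514514.
SE(ȳ) = √(2.7514514) = 1.66.

1.66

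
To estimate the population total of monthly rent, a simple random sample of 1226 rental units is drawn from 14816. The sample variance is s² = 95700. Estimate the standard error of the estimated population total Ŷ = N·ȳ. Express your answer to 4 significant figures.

125400

Var(Ŷ) = N²·Var(ȳ) = N²·(1 − n/N)·s²/n.
f = 1226/14816 = 0.08274838; Var(ȳ) = 0.91725162·95700/1226 = 71.599494.
Var(Ŷ) = 14816² · 71.599494 = 1.5717081 × 10^10.
SE(Ŷ) = √(1.5717081 × 10^10) = 125400.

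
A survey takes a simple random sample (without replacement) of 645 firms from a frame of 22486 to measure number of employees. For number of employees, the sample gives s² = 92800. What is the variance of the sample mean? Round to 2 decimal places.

139.75

Under SRS without replacement, Var(ȳ) = (1 − f)·s²/n with f = n/N = 645/22486 = 0.02868451.
Var(ȳ) = (1 − 0.02868451)·92800/645 = 0.97131549·143.87597 = 139.74896.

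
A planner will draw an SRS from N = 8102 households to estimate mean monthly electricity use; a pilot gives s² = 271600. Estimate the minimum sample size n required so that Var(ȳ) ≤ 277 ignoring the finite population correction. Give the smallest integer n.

Without fpc, n₀ = s²/D = 271600/277 = 980.5054.
Rounding up, n = 981.

981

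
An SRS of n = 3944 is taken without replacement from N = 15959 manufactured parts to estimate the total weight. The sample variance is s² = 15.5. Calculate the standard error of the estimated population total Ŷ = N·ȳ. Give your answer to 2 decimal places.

868.08

Var(Ŷ) = N²·Var(ȳ) = N²·(1 − n/N)·s²/n.
f = 3944/15959 = 0.24713328; Var(ȳ) = 0.75286672·15.5/3944 = 0.0029587815.
Var(Ŷ) = 15959² · 0.0029587815 = 753571.12.
SE(Ŷ) = √(753571.12) = 868.08.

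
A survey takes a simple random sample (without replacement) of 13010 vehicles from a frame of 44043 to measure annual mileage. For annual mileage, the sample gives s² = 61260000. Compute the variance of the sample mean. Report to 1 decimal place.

Under SRS without replacement, Var(ȳ) = (1 − f)·s²/n with f = n/N = 13010/44043 = 0.29539314.
Var(ȳ) = (1 − 0.29539314)·61260000/13010 = 0.70460686·4708.6856 = 3317.7722.

3317.8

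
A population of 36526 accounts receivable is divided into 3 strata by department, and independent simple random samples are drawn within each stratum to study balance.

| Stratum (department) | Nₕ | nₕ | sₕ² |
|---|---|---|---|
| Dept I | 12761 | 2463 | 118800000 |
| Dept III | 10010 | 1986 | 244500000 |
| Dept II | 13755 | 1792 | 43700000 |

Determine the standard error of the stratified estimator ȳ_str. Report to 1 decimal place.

Var(ȳ_str) = Σₕ Wₕ²(1 − fₕ)sₕ²/nₕ with Wₕ = Nₕ/N, N = 36526.
Dept I: Wₕ = 0.34936757; term = 0.34936757²·(1 − 0.19300995)·118800000/2463 = 4751.004.
Dept III: Wₕ = 0.27405136; term = 0.27405136²·(1 − 0.19840160)·244500000/1986 = 7411.7436.
Dept II: Wₕ = 0.37658107; term = 0.37658107²·(1 − 0.13027990)·43700000/1792 = 3007.7373.
Sum = 15170.485.
SE = √(15170.485) = 123.2.

123.2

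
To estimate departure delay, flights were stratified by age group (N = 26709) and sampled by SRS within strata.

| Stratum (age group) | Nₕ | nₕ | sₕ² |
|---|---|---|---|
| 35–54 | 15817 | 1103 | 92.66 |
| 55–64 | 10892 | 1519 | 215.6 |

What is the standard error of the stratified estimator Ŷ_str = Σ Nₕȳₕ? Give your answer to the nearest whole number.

5835

Var(Ŷ_str) = Σₕ Nₕ²(1 − fₕ)sₕ²/nₕ.
35–54: 15817²·(1 − 1103/15817)·92.66/1103 = 1.955112 × 10^7.
55–64: 10892²·(1 − 1519/10892)·215.6/1519 = 1.4490295 × 10^7.
Sum = 3.4041415 × 10^7.
SE = √(3.4041415 × 10^7) = 5835.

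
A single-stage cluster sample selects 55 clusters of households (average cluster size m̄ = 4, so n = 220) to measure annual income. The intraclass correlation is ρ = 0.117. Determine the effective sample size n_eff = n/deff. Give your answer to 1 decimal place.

162.8

deff = 1 + (4 − 1)·0.117 = 1 + 0.351 = 1.351.
n_eff = 220 / 1.351 = 162.8.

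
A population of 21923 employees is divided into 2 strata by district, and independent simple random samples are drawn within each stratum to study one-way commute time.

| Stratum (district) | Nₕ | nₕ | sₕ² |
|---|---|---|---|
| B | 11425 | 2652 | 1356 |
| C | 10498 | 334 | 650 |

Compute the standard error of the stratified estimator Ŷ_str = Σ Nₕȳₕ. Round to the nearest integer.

16090

Var(Ŷ_str) = Σₕ Nₕ²(1 − fₕ)sₕ²/nₕ.
B: 11425²·(1 − 2652/11425)·1356/2652 = 5.1249603 × 10^7.
C: 10498²·(1 − 334/10498)·650/334 = 2.0765295 × 10^8.
Sum = 2.5890255 × 10^8.
SE = √(2.5890255 × 10^8) = 16090.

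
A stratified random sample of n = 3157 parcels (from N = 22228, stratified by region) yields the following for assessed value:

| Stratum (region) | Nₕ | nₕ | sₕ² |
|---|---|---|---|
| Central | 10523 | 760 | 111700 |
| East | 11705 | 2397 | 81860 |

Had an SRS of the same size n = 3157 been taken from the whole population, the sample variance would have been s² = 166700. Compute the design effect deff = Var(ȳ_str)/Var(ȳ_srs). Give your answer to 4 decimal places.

Var(ȳ_str) = Σ Wₕ²(1−fₕ)sₕ²/nₕ with Wₕ = Nₕ/22228:
  Central: (10523/22228)²·(1−760/10523)·111700/760 = 30.560585
  East: (11705/22228)²·(1−2397/11705)·81860/2397 = 7.5306198
  → Var(ȳ_str) = 38.091205.
Var(ȳ_srs) = (1 − 3157/22228)·166700/3157 = 45.303744.
deff = 38.091205 / 45.303744 = 0.8408.

0.8408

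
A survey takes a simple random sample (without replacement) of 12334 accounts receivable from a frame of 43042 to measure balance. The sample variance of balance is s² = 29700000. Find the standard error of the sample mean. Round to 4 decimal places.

41.4482

Under SRS without replacement, Var(ȳ) = (1 − f)·s²/n with f = n/N = 12334/43042 = 0.28655732.
Var(ȳ) = (1 − 0.28655732)·29700000/12334 = 0.71344268·2407.9779 = 1717.9542.
SE(ȳ) = √(1717.9542) = 41.4482.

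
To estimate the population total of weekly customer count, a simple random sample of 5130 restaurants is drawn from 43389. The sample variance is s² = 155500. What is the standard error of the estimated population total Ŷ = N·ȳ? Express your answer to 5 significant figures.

224320

Var(Ŷ) = N²·Var(ȳ) = N²·(1 − n/N)·s²/n.
f = 5130/43389 = 0.11823273; Var(ȳ) = 0.88176727·155500/5130 = 26.728033.
Var(Ŷ) = 43389² · 26.728033 = 5.0318337 × 10^10.
SE(Ŷ) = √(5.0318337 × 10^10) = 224320.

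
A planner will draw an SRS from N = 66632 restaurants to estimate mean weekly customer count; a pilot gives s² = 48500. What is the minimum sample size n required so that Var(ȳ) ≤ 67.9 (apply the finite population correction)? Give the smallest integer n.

707

Without fpc, n₀ = s²/D = 48500/67.9 = 714.2857.
With fpc, (1 − n/N)·s²/n ≤ D requires n ≥ n₀/(1 + n₀/N) = 714.2857/(1 + 714.2857/66632) = 706.7099.
Rounding up, n = 707.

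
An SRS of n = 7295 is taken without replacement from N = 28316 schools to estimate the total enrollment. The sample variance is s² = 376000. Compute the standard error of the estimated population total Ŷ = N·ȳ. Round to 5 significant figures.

Var(Ŷ) = N²·Var(ȳ) = N²·(1 − n/N)·s²/n.
f = 7295/28316 = 0.25762820; Var(ȳ) = 0.74237180·376000/7295 = 38.26344.
Var(Ŷ) = 28316² · 38.26344 = 3.0679468 × 10^10.
SE(Ŷ) = √(3.0679468 × 10^10) = 175160.

175160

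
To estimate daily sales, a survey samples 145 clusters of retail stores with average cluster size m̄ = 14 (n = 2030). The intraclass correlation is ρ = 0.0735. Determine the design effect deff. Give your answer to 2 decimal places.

deff = 1 + (14 − 1)·0.0735 = 1 + 0.9555 = 1.9555.

1.96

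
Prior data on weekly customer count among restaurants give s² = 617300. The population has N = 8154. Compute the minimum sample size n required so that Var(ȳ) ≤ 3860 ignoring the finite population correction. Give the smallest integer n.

Without fpc, n₀ = s²/D = 617300/3860 = 159.9223.
Rounding up, n = 160.

160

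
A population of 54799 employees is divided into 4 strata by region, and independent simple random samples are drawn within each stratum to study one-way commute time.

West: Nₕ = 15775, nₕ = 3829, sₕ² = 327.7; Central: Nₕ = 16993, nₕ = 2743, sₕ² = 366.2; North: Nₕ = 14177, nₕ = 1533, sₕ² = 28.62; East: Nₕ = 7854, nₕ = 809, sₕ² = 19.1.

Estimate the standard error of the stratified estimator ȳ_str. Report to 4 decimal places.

Var(ȳ_str) = Σₕ Wₕ²(1 − fₕ)sₕ²/nₕ with Wₕ = Nₕ/N, N = 54799.
West: Wₕ = 0.28787022; term = 0.28787022²·(1 − 0.24272583)·327.7/3829 = 0.005370784.
Central: Wₕ = 0.31009690; term = 0.31009690²·(1 − 0.16141941)·366.2/2743 = 0.01076545.
North: Wₕ = 0.25870910; term = 0.25870910²·(1 − 0.10813289)·28.62/1533 = 0.0011144255.
East: Wₕ = 0.14332378; term = 0.14332378²·(1 − 0.10300484)·19.1/809 = 4.3502225 × 10^-4.
Sum = 0.017685682.
SE = √(0.017685682) = 0.1330.

0.1330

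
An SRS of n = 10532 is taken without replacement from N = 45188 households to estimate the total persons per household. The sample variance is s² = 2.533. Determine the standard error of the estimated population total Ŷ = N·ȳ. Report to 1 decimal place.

Var(Ŷ) = N²·Var(ȳ) = N²·(1 − n/N)·s²/n.
f = 10532/45188 = 0.23307073; Var(ȳ) = 0.76692927·2.533/10532 = 1.8445042 × 10^-4.
Var(Ŷ) = 45188² · (1.8445042 × 10^-4) = 376639.52.
SE(Ŷ) = √(376639.52) = 613.7.

613.7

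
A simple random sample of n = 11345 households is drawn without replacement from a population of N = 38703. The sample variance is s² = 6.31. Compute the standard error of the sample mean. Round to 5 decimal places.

0.01983

Under SRS without replacement, Var(ȳ) = (1 − f)·s²/n with f = n/N = 11345/38703 = 0.29312973.
Var(ȳ) = (1 − 0.29312973)·6.31/11345 = 0.70687027·5.5619216 × 10^-4 = 3.931557 × 10^-4.
SE(ȳ) = √(3.931557 × 10^-4) = 0.01983.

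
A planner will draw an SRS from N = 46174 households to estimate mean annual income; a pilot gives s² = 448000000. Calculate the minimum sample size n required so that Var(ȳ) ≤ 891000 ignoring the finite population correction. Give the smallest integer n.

Without fpc, n₀ = s²/D = 448000000/891000 = 502.8058.
Rounding up, n = 503.

503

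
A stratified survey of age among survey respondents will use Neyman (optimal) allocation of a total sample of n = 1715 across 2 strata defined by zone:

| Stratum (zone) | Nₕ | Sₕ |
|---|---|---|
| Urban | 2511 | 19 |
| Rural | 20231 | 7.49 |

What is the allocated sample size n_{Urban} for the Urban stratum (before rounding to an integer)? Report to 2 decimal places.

Neyman allocation: nₕ = n·NₕSₕ / Σⱼ NⱼSⱼ.
Σ NⱼSⱼ = 2511·19 + 20231·7.49 = 199239.19.
n_{Urban} = 1715·2511·19 / 199239.19 = 410.67.

410.67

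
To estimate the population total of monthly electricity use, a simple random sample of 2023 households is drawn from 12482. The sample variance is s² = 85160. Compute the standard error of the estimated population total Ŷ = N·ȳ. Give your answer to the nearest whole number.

Var(Ŷ) = N²·Var(ȳ) = N²·(1 − n/N)·s²/n.
f = 2023/12482 = 0.16207339; Var(ȳ) = 0.83792661·85160/2023 = 35.273273.
Var(Ŷ) = 12482² · 35.273273 = 5.4955874 × 10^9.
SE(Ŷ) = √(5.4955874 × 10^9) = 74132.

74132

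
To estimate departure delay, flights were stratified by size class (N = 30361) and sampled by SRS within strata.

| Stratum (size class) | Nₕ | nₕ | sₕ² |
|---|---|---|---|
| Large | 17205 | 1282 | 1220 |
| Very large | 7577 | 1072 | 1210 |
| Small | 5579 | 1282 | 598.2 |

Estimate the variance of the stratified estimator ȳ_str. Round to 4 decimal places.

0.3553

Var(ȳ_str) = Σₕ Wₕ²(1 − fₕ)sₕ²/nₕ with Wₕ = Nₕ/N, N = 30361.
Large: Wₕ = 0.56668094; term = 0.56668094²·(1 − 0.07451322)·1220/1282 = 0.28282594.
Very large: Wₕ = 0.24956358; term = 0.24956358²·(1 − 0.14148080)·1210/1072 = 0.060353579.
Small: Wₕ = 0.18375548; term = 0.18375548²·(1 − 0.22979028)·598.2/1282 = 0.012135228.
Sum = 0.35531475.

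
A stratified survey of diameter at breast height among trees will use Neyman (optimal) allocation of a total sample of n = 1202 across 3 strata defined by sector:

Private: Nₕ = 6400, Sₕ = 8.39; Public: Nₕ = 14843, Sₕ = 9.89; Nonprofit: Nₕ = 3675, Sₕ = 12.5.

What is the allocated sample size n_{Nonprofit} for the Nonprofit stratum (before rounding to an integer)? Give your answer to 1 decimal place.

224.1

Neyman allocation: nₕ = n·NₕSₕ / Σⱼ NⱼSⱼ.
Σ NⱼSⱼ = 6400·8.39 + 14843·9.89 + 3675·12.5 = 246430.77.
n_{Nonprofit} = 1202·3675·12.5 / 246430.77 = 224.1.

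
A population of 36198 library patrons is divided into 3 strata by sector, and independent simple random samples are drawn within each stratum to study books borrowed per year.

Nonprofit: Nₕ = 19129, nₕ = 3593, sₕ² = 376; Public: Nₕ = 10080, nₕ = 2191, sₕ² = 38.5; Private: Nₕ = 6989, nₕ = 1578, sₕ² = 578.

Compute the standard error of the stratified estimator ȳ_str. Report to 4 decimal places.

Var(ȳ_str) = Σₕ Wₕ²(1 − fₕ)sₕ²/nₕ with Wₕ = Nₕ/N, N = 36198.
Nonprofit: Wₕ = 0.52845461; term = 0.52845461²·(1 − 0.18783000)·376/3593 = 0.023735203.
Public: Wₕ = 0.27846842; term = 0.27846842²·(1 − 0.21736111)·38.5/2191 = 0.0010664284.
Private: Wₕ = 0.19307697; term = 0.19307697²·(1 − 0.22578337)·578/1578 = 0.010571686.
Sum = 0.035373317.
SE = √(0.035373317) = 0.1881.

0.1881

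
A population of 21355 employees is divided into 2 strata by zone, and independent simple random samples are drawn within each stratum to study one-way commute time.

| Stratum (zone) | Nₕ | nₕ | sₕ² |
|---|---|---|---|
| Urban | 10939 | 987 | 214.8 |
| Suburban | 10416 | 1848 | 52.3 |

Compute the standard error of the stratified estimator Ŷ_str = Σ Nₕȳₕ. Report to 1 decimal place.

5120.3

Var(Ŷ_str) = Σₕ Nₕ²(1 − fₕ)sₕ²/nₕ.
Urban: 10939²·(1 − 987/10939)·214.8/987 = 2.3692185 × 10^7.
Suburban: 10416²·(1 − 1848/10416)·52.3/1848 = 2.5256906 × 10^6.
Sum = 2.6217876 × 10^7.
SE = √(2.6217876 × 10^7) = 5120.3.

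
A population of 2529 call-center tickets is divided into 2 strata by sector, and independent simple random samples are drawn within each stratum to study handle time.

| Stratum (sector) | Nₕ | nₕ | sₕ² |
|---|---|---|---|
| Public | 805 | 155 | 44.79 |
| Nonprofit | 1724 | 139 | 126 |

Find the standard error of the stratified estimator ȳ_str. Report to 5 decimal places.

0.64103

Var(ȳ_str) = Σₕ Wₕ²(1 − fₕ)sₕ²/nₕ with Wₕ = Nₕ/N, N = 2529.
Public: Wₕ = 0.31830763; term = 0.31830763²·(1 − 0.19254658)·44.79/155 = 0.023640733.
Nonprofit: Wₕ = 0.68169237; term = 0.68169237²·(1 − 0.08062645)·126/139 = 0.38727959.
Sum = 0.41092032.
SE = √(0.41092032) = 0.64103.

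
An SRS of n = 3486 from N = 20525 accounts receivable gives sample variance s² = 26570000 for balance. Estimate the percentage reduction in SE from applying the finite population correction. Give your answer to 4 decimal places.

8.8870

f = n/N = 3486/20525 = 0.16984166.
SE_no-fpc = √(s²/n) = 87.303587; SE_fpc = √((1−f)s²/n) = 79.544939.
Ratio = √(1−f) = 0.91113026. Reduction = 100·(1 − 0.91113026) = 8.8870%.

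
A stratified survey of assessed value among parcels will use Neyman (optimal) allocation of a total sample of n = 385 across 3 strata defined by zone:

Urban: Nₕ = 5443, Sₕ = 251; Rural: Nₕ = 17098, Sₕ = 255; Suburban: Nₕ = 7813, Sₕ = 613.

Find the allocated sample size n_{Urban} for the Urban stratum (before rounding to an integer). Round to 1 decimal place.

Neyman allocation: nₕ = n·NₕSₕ / Σⱼ NⱼSⱼ.
Σ NⱼSⱼ = 5443·251 + 17098·255 + 7813·613 = 1.0515552 × 10^7.
n_{Urban} = 385·5443·251 / (1.0515552 × 10^7) = 50.0.

50.0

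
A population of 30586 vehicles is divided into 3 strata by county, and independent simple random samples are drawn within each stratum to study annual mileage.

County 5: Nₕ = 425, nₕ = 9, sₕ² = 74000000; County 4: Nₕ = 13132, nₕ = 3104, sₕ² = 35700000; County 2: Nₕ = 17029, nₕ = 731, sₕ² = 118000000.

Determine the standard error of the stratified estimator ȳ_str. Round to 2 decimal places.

Var(ȳ_str) = Σₕ Wₕ²(1 − fₕ)sₕ²/nₕ with Wₕ = Nₕ/N, N = 30586.
County 5: Wₕ = 0.01389525; term = 0.01389525²·(1 − 0.02117647)·74000000/9 = 1553.9109.
County 4: Wₕ = 0.42934676; term = 0.42934676²·(1 − 0.23636917)·35700000/3104 = 1618.9981.
County 2: Wₕ = 0.55675799; term = 0.55675799²·(1 − 0.04292677)·118000000/731 = 47889.767.
Sum = 51062.676.
SE = √(51062.676) = 225.97.

225.97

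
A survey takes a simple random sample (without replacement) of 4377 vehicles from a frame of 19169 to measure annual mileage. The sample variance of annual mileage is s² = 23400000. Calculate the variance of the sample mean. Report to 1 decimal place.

Under SRS without replacement, Var(ȳ) = (1 − f)·s²/n with f = n/N = 4377/19169 = 0.22833742.
Var(ȳ) = (1 − 0.22833742)·23400000/4377 = 0.77166258·5346.1275 = 4125.4065.

4125.4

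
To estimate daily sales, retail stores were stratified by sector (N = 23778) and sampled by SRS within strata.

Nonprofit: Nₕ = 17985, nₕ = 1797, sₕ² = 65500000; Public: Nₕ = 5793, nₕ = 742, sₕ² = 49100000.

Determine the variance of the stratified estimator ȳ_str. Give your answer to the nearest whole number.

Var(ȳ_str) = Σₕ Wₕ²(1 − fₕ)sₕ²/nₕ with Wₕ = Nₕ/N, N = 23778.
Nonprofit: Wₕ = 0.75637144; term = 0.75637144²·(1 − 0.09991660)·65500000/1797 = 18769.22.
Public: Wₕ = 0.24362856; term = 0.24362856²·(1 − 0.12808562)·49100000/742 = 3424.5841.
Sum = 22193.804.

22194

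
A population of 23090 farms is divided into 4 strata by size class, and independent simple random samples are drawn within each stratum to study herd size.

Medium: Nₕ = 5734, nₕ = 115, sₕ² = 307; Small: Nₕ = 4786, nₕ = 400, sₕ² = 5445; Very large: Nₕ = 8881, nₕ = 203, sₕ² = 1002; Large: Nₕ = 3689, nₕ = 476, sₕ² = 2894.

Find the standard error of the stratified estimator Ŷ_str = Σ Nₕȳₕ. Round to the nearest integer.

Var(Ŷ_str) = Σₕ Nₕ²(1 − fₕ)sₕ²/nₕ.
Medium: 5734²·(1 − 115/5734)·307/115 = 8.6011645 × 10^7.
Small: 4786²·(1 − 400/4786)·5445/400 = 2.8574538 × 10^8.
Very large: 8881²·(1 − 203/8881)·1002/203 = 3.8041112 × 10^8.
Large: 3689²·(1 − 476/3689)·2894/476 = 7.206277 × 10^7.
Sum = 8.2423092 × 10^8.
SE = √(8.2423092 × 10^8) = 28709.

28709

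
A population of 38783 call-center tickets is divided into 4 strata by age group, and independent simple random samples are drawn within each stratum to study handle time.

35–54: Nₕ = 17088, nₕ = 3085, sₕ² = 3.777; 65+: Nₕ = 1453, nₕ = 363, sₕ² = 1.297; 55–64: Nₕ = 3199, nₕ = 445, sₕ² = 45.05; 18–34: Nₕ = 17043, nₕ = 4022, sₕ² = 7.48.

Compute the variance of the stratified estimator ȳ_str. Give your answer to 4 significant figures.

0.001066

Var(ȳ_str) = Σₕ Wₕ²(1 − fₕ)sₕ²/nₕ with Wₕ = Nₕ/N, N = 38783.
35–54: Wₕ = 0.44060542; term = 0.44060542²·(1 − 0.18053605)·3.777/3085 = 1.9476968 × 10^-4.
65+: Wₕ = 0.03746487; term = 0.03746487²·(1 − 0.24982794)·1.297/363 = 3.7622068 × 10^-6.
55–64: Wₕ = 0.08248459; term = 0.08248459²·(1 − 0.13910597)·45.05/445 = 5.929665 × 10^-4.
18–34: Wₕ = 0.43944512; term = 0.43944512²·(1 − 0.23599132)·7.48/4022 = 2.7438926 × 10^-4.
Sum = 0.0010658876.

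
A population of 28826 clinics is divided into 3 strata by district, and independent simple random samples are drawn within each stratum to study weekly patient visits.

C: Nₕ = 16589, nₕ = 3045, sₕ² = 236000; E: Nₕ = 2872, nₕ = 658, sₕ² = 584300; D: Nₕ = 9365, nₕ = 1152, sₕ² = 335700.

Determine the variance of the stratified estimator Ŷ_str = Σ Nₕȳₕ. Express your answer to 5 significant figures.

4.5474 × 10^10

Var(Ŷ_str) = Σₕ Nₕ²(1 − fₕ)sₕ²/nₕ.
C: 16589²·(1 − 3045/16589)·236000/3045 = 1.7413732 × 10^10.
E: 2872²·(1 − 658/2872)·584300/658 = 5.6464052 × 10^9.
D: 9365²·(1 − 1152/9365)·335700/1152 = 2.2413437 × 10^10.
Sum = 4.5473574 × 10^10.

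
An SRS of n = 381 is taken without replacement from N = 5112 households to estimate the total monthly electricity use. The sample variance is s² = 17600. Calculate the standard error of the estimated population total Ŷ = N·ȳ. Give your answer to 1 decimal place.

33424.6

Var(Ŷ) = N²·Var(ȳ) = N²·(1 − n/N)·s²/n.
f = 381/5112 = 0.07453052; Var(ȳ) = 0.92546948·17600/381 = 42.751346.
Var(Ŷ) = 5112² · 42.751346 = 1.1172014 × 10^9.
SE(Ŷ) = √(1.1172014 × 10^9) = 33424.6.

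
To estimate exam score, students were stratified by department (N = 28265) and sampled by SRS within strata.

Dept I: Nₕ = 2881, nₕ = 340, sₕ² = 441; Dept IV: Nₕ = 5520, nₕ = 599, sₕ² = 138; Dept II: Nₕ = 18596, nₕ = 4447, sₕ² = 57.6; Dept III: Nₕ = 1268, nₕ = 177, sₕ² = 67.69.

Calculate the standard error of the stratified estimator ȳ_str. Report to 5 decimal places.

0.15699

Var(ȳ_str) = Σₕ Wₕ²(1 − fₕ)sₕ²/nₕ with Wₕ = Nₕ/N, N = 28265.
Dept I: Wₕ = 0.10192818; term = 0.10192818²·(1 − 0.11801458)·441/340 = 0.011885285.
Dept IV: Wₕ = 0.19529453; term = 0.19529453²·(1 − 0.10851449)·138/599 = 0.0078333355.
Dept II: Wₕ = 0.65791615; term = 0.65791615²·(1 − 0.23913745)·57.6/4447 = 0.0042658213.
Dept III: Wₕ = 0.04486114; term = 0.04486114²·(1 − 0.13958991)·67.69/177 = 6.6221234 × 10^-4.
Sum = 0.024646654.
SE = √(0.024646654) = 0.15699.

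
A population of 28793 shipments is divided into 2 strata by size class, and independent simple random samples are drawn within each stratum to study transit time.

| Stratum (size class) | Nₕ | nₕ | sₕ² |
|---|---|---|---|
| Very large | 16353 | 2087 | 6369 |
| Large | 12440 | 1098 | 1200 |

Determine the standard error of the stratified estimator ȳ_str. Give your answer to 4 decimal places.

1.0221

Var(ȳ_str) = Σₕ Wₕ²(1 − fₕ)sₕ²/nₕ with Wₕ = Nₕ/N, N = 28793.
Very large: Wₕ = 0.56795054; term = 0.56795054²·(1 − 0.12762184)·6369/2087 = 0.85876557.
Large: Wₕ = 0.43204946; term = 0.43204946²·(1 − 0.08826367)·1200/1098 = 0.18600092.
Sum = 1.0447665.
SE = √(1.0447665) = 1.0221.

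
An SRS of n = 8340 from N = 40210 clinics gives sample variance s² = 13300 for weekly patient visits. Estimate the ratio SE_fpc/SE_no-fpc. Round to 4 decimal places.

f = n/N = 8340/40210 = 0.20741109.
SE_no-fpc = √(s²/n) = 1.2628239; SE_fpc = √((1−f)s²/n) = 1.1242601.
Ratio = √(1−f) = 0.89027463.

0.8903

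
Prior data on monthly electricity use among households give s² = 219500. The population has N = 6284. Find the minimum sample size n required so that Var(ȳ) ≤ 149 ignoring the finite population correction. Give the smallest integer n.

1474

Without fpc, n₀ = s²/D = 219500/149 = 1473.1544.
Rounding up, n = 1474.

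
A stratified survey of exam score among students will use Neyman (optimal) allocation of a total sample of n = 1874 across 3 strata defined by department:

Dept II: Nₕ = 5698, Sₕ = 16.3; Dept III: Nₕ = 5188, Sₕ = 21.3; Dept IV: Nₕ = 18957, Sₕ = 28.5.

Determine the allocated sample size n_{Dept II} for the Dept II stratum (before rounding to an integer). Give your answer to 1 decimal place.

234.0

Neyman allocation: nₕ = n·NₕSₕ / Σⱼ NⱼSⱼ.
Σ NⱼSⱼ = 5698·16.3 + 5188·21.3 + 18957·28.5 = 743656.3.
n_{Dept II} = 1874·5698·16.3 / 743656.3 = 234.0.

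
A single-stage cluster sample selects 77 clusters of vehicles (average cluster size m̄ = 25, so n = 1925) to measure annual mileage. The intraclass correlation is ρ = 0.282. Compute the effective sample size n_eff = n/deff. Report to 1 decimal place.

247.8

deff = 1 + (25 − 1)·0.282 = 1 + 6.768 = 7.768.
n_eff = 1925 / 7.768 = 247.8.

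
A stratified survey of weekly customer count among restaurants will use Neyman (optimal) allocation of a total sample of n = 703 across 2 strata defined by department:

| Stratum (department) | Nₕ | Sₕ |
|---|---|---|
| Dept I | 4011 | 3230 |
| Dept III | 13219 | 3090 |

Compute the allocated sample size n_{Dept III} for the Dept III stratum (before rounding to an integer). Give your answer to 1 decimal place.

533.7

Neyman allocation: nₕ = n·NₕSₕ / Σⱼ NⱼSⱼ.
Σ NⱼSⱼ = 4011·3230 + 13219·3090 = 5.380224 × 10^7.
n_{Dept III} = 703·13219·3090 / (5.380224 × 10^7) = 533.7.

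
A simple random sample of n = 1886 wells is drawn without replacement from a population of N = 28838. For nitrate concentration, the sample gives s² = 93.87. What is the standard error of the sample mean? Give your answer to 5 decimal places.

0.21568

Under SRS without replacement, Var(ȳ) = (1 − f)·s²/n with f = n/N = 1886/28838 = 0.06539982.
Var(ȳ) = (1 − 0.06539982)·93.87/1886 = 0.93460018·0.049772004 = 0.046516924.
SE(ȳ) = √(0.046516924) = 0.21568.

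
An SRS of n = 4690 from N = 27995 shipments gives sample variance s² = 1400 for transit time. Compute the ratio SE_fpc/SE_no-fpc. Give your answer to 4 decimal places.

0.9124

f = n/N = 4690/27995 = 0.16752992.
SE_no-fpc = √(s²/n) = 0.54635836; SE_fpc = √((1−f)s²/n) = 0.49849627.
Ratio = √(1−f) = 0.91239799.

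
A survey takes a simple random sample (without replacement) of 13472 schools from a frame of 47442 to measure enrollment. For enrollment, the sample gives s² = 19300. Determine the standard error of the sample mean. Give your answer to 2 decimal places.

1.01

Under SRS without replacement, Var(ȳ) = (1 − f)·s²/n with f = n/N = 13472/47442 = 0.28396779.
Var(ȳ) = (1 − 0.28396779)·19300/13472 = 0.71603221·1.432601 = 1.0257884.
SE(ȳ) = √(1.0257884) = 1.01.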